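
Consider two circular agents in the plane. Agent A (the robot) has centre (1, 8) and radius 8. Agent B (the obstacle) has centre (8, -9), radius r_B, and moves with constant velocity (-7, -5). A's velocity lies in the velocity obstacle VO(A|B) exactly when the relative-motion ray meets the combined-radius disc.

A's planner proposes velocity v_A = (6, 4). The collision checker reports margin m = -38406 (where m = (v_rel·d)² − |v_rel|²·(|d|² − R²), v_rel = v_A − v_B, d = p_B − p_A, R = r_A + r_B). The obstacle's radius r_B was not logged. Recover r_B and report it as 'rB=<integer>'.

m = -38406
d = (7, -17);  v_rel = (13, 9),  |v_rel|² = 250
v_rel×d = (13)·(-17) − (9)·(7) = -284
since m = R²·250 − (-284)²:  R² = (80656 + -38406) / 250 = 169
R = √169 = 13  ⇒  r_B = 13 − 8 = 5

rB=5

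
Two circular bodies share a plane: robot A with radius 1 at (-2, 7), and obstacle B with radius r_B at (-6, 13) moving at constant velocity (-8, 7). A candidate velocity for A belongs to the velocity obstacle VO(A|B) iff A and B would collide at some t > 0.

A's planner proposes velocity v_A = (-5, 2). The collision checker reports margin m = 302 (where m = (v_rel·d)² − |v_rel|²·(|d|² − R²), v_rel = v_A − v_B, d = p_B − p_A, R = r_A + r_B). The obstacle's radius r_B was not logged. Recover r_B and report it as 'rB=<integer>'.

m = 302
d = (-4, 6);  v_rel = (3, -5),  |v_rel|² = 34
v_rel×d = (3)·(6) − (-5)·(-4) = -2
since m = R²·34 − (-2)²:  R² = (4 + 302) / 34 = 9
R = √9 = 3  ⇒  r_B = 3 − 1 = 2

rB=2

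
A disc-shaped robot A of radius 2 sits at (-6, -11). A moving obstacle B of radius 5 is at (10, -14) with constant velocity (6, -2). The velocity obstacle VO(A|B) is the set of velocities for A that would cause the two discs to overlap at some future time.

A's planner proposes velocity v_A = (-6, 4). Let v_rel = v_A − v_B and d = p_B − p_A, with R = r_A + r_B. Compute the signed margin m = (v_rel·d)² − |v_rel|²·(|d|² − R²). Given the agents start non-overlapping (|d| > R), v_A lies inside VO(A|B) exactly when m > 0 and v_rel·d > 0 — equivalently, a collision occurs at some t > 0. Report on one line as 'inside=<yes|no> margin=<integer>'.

d = (16, -3),  |d|² = 265;  R = 2+5 = 7,  c = 265−7² = 216
v_rel = (-12, 6),  |v_rel|² = 180;  v_rel·d = (-12)·(16) + (6)·(-3) = -210
180·t² + 420·t + 216 = 0  ⇒  m = (-210)² − 180·216 = 5220
m = 5220 > 0,  v_rel·d = -210 < 0  ⇒  outside

inside=no margin=5220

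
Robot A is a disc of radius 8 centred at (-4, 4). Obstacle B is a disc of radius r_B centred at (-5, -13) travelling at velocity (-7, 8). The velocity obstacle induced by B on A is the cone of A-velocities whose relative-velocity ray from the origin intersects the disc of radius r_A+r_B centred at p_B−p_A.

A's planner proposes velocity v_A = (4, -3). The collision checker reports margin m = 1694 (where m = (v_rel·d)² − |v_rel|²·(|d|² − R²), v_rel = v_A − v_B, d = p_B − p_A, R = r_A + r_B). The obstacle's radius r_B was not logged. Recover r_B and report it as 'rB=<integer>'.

m = 1694
d = (-1, -17);  v_rel = (11, -11),  |v_rel|² = 242
v_rel×d = (11)·(-17) − (-11)·(-1) = -198
since m = R²·242 − (-198)²:  R² = (39204 + 1694) / 242 = 169
R = √169 = 13  ⇒  r_B = 13 − 8 = 5

rB=5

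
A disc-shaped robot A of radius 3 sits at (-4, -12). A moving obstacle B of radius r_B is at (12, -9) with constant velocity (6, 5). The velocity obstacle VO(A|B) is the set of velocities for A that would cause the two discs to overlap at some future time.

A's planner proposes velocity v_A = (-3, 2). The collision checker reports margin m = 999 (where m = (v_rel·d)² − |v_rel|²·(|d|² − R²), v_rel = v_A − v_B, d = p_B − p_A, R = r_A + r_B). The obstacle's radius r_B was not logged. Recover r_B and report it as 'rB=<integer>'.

m = 999
d = (16, 3);  v_rel = (-9, -3),  |v_rel|² = 90
v_rel×d = (-9)·(3) − (-3)·(16) = 21
since m = R²·90 − 21²:  R² = (441 + 999) / 90 = 16
R = √16 = 4  ⇒  r_B = 4 − 3 = 1

rB=1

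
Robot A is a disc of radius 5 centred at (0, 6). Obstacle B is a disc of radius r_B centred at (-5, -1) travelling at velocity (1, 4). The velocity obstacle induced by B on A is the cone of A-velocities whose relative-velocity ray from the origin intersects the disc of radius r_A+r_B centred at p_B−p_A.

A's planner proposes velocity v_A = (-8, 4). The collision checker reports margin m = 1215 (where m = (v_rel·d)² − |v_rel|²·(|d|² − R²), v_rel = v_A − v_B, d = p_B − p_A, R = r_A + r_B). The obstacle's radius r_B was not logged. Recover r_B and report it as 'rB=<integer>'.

m = 1215
d = (-5, -7);  v_rel = (-9, 0),  |v_rel|² = 81
v_rel×d = (-9)·(-7) − (0)·(-5) = 63
since m = R²·81 − 63²:  R² = (3969 + 1215) / 81 = 64
R = √64 = 8  ⇒  r_B = 8 − 5 = 3

rB=3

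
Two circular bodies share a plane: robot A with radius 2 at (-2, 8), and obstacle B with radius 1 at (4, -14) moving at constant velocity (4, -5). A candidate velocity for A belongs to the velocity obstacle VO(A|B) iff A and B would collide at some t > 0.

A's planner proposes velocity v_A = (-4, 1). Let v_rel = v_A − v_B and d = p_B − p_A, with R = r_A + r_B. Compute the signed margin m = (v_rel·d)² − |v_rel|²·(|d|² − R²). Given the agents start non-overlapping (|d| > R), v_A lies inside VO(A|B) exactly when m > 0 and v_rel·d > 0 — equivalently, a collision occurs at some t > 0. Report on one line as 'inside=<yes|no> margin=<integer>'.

d = (6, -22),  |d|² = 520;  R = 2+1 = 3,  c = 520−3² = 511
v_rel = (-8, 6),  |v_rel|² = 100;  v_rel·d = (-8)·(6) + (6)·(-22) = -180
100·t² + 360·t + 511 = 0  ⇒  m = (-180)² − 100·511 = -18700
m = -18700 < 0,  v_rel·d = -180 < 0  ⇒  outside

inside=no margin=-18700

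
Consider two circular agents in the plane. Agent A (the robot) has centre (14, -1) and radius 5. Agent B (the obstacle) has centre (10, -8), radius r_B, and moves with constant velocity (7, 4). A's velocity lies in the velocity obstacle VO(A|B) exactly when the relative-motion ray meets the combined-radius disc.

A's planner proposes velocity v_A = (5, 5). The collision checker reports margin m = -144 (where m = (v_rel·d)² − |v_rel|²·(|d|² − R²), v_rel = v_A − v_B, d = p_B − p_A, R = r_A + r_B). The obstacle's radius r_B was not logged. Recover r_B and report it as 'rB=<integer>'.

m = -144
d = (-4, -7);  v_rel = (-2, 1),  |v_rel|² = 5
v_rel×d = (-2)·(-7) − (1)·(-4) = 18
since m = R²·5 − 18²:  R² = (324 + -144) / 5 = 36
R = √36 = 6  ⇒  r_B = 6 − 5 = 1

rB=1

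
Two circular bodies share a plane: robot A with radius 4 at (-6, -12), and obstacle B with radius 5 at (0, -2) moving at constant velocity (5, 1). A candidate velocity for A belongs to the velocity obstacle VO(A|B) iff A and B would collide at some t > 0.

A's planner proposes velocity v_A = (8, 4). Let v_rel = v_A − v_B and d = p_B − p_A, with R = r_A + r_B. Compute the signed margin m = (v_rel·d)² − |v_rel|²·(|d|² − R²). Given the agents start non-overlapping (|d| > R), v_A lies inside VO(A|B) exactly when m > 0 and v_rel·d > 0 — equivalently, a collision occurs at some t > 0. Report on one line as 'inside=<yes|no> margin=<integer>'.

d = (6, 10),  |d|² = 136;  R = 4+5 = 9,  c = 136−9² = 55
v_rel = (3, 3),  |v_rel|² = 18;  v_rel·d = (3)·(6) + (3)·(10) = 48
18·t² − 96·t + 55 = 0  ⇒  m = 48² − 18·55 = 1314
m = 1314 > 0,  v_rel·d = 48 > 0  ⇒  inside

inside=yes margin=1314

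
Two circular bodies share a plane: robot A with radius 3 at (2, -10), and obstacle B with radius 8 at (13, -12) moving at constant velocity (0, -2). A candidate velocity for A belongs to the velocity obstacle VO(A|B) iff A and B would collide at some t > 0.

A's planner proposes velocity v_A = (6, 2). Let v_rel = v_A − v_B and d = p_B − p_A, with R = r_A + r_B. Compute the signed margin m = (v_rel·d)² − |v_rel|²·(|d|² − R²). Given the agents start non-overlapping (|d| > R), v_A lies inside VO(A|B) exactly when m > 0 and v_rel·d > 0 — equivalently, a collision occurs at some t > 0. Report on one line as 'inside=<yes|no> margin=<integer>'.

d = (11, -2),  |d|² = 125;  R = 3+8 = 11,  c = 125−11² = 4
v_rel = (6, 4),  |v_rel|² = 52;  v_rel·d = (6)·(11) + (4)·(-2) = 58
52·t² − 116·t + 4 = 0  ⇒  m = 58² − 52·4 = 3156
m = 3156 > 0,  v_rel·d = 58 > 0  ⇒  inside

inside=yes margin=3156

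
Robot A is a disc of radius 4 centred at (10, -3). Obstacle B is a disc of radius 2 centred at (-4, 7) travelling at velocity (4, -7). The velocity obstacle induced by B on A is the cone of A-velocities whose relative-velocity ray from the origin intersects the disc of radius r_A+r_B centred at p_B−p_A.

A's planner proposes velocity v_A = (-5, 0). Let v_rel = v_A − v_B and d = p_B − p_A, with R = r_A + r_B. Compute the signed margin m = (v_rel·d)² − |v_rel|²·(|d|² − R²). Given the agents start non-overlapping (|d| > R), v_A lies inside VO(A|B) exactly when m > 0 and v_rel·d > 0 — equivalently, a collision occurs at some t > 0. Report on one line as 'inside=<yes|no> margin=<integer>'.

d = (-14, 10),  |d|² = 296;  R = 4+2 = 6,  c = 296−6² = 260
v_rel = (-9, 7),  |v_rel|² = 130;  v_rel·d = (-9)·(-14) + (7)·(10) = 196
130·t² − 392·t + 260 = 0  ⇒  m = 196² − 130·260 = 4616
m = 4616 > 0,  v_rel·d = 196 > 0  ⇒  inside

inside=yes margin=4616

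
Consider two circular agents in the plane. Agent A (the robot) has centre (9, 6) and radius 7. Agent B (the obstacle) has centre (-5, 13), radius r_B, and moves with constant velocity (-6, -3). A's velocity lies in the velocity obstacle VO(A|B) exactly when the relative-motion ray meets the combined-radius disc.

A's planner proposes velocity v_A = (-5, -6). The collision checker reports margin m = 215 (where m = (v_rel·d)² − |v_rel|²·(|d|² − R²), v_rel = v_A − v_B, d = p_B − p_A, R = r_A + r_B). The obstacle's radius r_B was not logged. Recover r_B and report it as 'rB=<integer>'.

m = 215
d = (-14, 7);  v_rel = (1, -3),  |v_rel|² = 10
v_rel×d = (1)·(7) − (-3)·(-14) = -35
since m = R²·10 − (-35)²:  R² = (1225 + 215) / 10 = 144
R = √144 = 12  ⇒  r_B = 12 − 7 = 5

rB=5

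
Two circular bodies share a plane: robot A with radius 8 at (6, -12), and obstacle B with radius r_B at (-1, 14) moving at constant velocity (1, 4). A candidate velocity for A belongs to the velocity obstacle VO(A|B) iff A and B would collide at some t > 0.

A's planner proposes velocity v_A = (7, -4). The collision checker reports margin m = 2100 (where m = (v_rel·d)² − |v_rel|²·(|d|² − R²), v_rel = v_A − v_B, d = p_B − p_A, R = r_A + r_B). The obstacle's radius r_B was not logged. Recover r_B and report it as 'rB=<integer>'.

m = 2100
d = (-7, 26);  v_rel = (6, -8),  |v_rel|² = 100
v_rel×d = (6)·(26) − (-8)·(-7) = 100
since m = R²·100 − 100²:  R² = (10000 + 2100) / 100 = 121
R = √121 = 11  ⇒  r_B = 11 − 8 = 3

rB=3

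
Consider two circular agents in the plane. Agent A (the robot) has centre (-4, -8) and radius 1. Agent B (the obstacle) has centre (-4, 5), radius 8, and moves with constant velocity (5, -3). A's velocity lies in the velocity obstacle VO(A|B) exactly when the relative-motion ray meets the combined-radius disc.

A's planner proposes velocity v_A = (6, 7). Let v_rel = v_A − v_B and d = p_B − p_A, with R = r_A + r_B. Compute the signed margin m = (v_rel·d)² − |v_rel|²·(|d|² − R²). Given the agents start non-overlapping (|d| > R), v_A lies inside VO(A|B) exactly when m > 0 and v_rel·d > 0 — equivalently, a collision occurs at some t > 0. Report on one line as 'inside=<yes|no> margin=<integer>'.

d = (0, 13),  |d|² = 169;  R = 1+8 = 9,  c = 169−9² = 88
v_rel = (1, 10),  |v_rel|² = 101;  v_rel·d = (1)·(0) + (10)·(13) = 130
101·t² − 260·t + 88 = 0  ⇒  m = 130² − 101·88 = 8012
m = 8012 > 0,  v_rel·d = 130 > 0  ⇒  inside

inside=yes margin=8012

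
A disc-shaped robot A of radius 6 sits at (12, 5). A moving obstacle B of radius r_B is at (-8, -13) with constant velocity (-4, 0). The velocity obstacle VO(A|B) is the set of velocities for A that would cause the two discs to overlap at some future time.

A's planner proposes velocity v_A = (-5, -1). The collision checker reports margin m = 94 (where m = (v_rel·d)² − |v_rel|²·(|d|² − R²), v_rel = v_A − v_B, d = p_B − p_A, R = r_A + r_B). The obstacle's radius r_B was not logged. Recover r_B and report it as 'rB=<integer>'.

m = 94
d = (-20, -18);  v_rel = (-1, -1),  |v_rel|² = 2
v_rel×d = (-1)·(-18) − (-1)·(-20) = -2
since m = R²·2 − (-2)²:  R² = (4 + 94) / 2 = 49
R = √49 = 7  ⇒  r_B = 7 − 6 = 1

rB=1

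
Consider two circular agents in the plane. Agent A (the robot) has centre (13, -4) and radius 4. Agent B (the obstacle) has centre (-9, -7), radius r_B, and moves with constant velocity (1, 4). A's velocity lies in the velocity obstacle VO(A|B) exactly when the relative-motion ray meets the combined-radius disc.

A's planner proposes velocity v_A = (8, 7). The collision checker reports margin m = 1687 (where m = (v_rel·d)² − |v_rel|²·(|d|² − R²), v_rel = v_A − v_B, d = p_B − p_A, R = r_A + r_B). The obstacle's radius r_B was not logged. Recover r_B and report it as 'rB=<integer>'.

m = 1687
d = (-22, -3);  v_rel = (7, 3),  |v_rel|² = 58
v_rel×d = (7)·(-3) − (3)·(-22) = 45
since m = R²·58 − 45²:  R² = (2025 + 1687) / 58 = 64
R = √64 = 8  ⇒  r_B = 8 − 4 = 4

rB=4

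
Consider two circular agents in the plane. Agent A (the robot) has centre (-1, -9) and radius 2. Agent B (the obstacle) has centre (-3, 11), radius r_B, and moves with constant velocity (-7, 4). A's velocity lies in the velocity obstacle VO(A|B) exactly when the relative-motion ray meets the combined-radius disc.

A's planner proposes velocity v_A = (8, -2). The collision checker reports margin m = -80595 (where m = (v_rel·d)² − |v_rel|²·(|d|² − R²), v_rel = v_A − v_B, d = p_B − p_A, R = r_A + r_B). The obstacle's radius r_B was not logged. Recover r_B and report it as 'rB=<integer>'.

m = -80595
d = (-2, 20);  v_rel = (15, -6),  |v_rel|² = 261
v_rel×d = (15)·(20) − (-6)·(-2) = 288
since m = R²·261 − 288²:  R² = (82944 + -80595) / 261 = 9
R = √9 = 3  ⇒  r_B = 3 − 2 = 1

rB=1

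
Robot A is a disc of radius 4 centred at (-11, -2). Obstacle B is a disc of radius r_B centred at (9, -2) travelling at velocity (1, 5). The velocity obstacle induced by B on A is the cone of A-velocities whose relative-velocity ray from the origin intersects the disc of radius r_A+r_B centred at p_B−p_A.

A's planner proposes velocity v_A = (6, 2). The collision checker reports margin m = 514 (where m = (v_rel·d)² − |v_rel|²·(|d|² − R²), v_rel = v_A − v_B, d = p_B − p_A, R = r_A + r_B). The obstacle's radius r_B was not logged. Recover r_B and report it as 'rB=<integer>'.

m = 514
d = (20, 0);  v_rel = (5, -3),  |v_rel|² = 34
v_rel×d = (5)·(0) − (-3)·(20) = 60
since m = R²·34 − 60²:  R² = (3600 + 514) / 34 = 121
R = √121 = 11  ⇒  r_B = 11 − 4 = 7

rB=7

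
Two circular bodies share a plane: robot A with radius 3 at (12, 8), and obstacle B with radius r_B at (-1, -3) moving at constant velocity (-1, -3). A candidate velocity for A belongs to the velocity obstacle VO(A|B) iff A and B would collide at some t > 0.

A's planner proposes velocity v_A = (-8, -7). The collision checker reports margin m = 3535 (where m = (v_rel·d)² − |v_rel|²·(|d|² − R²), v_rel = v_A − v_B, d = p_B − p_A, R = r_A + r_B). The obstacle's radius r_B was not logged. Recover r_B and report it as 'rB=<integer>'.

m = 3535
d = (-13, -11);  v_rel = (-7, -4),  |v_rel|² = 65
v_rel×d = (-7)·(-11) − (-4)·(-13) = 25
since m = R²·65 − 25²:  R² = (625 + 3535) / 65 = 64
R = √64 = 8  ⇒  r_B = 8 − 3 = 5

rB=5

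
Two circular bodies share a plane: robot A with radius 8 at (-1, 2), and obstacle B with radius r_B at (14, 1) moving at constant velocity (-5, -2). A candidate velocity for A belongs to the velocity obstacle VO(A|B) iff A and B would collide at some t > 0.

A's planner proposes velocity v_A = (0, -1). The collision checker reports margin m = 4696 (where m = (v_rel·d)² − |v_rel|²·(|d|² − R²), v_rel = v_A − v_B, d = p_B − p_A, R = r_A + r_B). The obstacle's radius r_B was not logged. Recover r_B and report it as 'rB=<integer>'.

m = 4696
d = (15, -1);  v_rel = (5, 1),  |v_rel|² = 26
v_rel×d = (5)·(-1) − (1)·(15) = -20
since m = R²·26 − (-20)²:  R² = (400 + 4696) / 26 = 196
R = √196 = 14  ⇒  r_B = 14 − 8 = 6

rB=6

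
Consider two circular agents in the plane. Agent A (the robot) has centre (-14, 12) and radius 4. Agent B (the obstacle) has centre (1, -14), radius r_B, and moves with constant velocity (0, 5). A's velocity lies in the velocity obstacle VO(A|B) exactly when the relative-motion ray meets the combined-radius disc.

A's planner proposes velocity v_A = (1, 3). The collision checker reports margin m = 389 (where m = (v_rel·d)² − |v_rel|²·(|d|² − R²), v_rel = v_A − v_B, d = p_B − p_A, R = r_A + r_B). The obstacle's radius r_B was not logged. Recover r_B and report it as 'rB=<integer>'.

m = 389
d = (15, -26);  v_rel = (1, -2),  |v_rel|² = 5
v_rel×d = (1)·(-26) − (-2)·(15) = 4
since m = R²·5 − 4²:  R² = (16 + 389) / 5 = 81
R = √81 = 9  ⇒  r_B = 9 − 4 = 5

rB=5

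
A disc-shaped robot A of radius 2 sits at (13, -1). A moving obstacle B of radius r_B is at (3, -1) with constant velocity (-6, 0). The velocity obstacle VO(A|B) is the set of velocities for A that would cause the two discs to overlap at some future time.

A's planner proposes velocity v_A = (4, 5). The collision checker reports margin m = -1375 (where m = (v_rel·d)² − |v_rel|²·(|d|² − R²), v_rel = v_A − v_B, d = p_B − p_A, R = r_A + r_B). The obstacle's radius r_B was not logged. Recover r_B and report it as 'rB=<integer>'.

m = -1375
d = (-10, 0);  v_rel = (10, 5),  |v_rel|² = 125
v_rel×d = (10)·(0) − (5)·(-10) = 50
since m = R²·125 − 50²:  R² = (2500 + -1375) / 125 = 9
R = √9 = 3  ⇒  r_B = 3 − 2 = 1

rB=1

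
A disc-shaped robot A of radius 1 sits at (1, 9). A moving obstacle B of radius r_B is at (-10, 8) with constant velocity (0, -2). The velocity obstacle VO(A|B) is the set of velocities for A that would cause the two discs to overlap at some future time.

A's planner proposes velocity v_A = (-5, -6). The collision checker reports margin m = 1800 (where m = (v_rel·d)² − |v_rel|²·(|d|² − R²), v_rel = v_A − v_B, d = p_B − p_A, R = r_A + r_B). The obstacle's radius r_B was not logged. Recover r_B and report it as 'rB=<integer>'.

m = 1800
d = (-11, -1);  v_rel = (-5, -4),  |v_rel|² = 41
v_rel×d = (-5)·(-1) − (-4)·(-11) = -39
since m = R²·41 − (-39)²:  R² = (1521 + 1800) / 41 = 81
R = √81 = 9  ⇒  r_B = 9 − 1 = 8

rB=8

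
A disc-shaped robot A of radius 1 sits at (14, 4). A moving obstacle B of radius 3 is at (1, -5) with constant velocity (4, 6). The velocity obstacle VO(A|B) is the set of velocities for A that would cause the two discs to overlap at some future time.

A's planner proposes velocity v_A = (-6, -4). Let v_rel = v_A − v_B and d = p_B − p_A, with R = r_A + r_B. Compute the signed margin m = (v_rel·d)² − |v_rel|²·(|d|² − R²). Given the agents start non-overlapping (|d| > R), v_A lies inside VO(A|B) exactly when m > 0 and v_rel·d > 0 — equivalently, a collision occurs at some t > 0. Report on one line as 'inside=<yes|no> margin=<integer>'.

d = (-13, -9),  |d|² = 250;  R = 1+3 = 4,  c = 250−4² = 234
v_rel = (-10, -10),  |v_rel|² = 200;  v_rel·d = (-10)·(-13) + (-10)·(-9) = 220
200·t² − 440·t + 234 = 0  ⇒  m = 220² − 200·234 = 1600
m = 1600 > 0,  v_rel·d = 220 > 0  ⇒  inside

inside=yes margin=1600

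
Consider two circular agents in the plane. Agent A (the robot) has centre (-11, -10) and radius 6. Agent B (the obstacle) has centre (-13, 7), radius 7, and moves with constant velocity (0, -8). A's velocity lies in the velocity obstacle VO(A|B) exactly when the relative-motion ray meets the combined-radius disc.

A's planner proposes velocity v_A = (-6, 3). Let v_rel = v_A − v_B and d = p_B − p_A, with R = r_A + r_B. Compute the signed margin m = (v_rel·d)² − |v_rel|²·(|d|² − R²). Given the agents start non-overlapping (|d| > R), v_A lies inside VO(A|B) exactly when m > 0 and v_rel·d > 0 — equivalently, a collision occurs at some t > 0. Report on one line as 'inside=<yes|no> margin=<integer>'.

d = (-2, 17),  |d|² = 293;  R = 6+7 = 13,  c = 293−13² = 124
v_rel = (-6, 11),  |v_rel|² = 157;  v_rel·d = (-6)·(-2) + (11)·(17) = 199
157·t² − 398·t + 124 = 0  ⇒  m = 199² − 157·124 = 20133
m = 20133 > 0,  v_rel·d = 199 > 0  ⇒  inside

inside=yes margin=20133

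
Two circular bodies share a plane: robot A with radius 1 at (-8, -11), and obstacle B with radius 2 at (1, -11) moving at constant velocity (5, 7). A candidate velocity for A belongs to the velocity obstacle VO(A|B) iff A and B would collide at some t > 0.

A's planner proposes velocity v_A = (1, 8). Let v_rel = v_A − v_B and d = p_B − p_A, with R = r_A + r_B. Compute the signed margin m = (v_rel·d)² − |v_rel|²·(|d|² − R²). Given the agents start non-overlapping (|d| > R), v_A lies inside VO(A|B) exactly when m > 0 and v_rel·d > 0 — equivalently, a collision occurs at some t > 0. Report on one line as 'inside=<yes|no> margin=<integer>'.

d = (9, 0),  |d|² = 81;  R = 1+2 = 3,  c = 81−3² = 72
v_rel = (-4, 1),  |v_rel|² = 17;  v_rel·d = (-4)·(9) + (1)·(0) = -36
17·t² + 72·t + 72 = 0  ⇒  m = (-36)² − 17·72 = 72
m = 72 > 0,  v_rel·d = -36 < 0  ⇒  outside

inside=no margin=72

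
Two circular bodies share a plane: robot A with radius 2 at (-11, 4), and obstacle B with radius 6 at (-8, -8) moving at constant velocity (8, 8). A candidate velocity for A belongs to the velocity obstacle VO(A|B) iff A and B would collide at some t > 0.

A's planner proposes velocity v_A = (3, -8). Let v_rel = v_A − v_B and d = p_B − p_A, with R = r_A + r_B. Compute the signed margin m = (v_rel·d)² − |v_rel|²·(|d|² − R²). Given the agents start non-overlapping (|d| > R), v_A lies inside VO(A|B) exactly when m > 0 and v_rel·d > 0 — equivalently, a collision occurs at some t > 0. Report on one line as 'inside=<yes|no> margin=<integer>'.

d = (3, -12),  |d|² = 153;  R = 2+6 = 8,  c = 153−8² = 89
v_rel = (-5, -16),  |v_rel|² = 281;  v_rel·d = (-5)·(3) + (-16)·(-12) = 177
281·t² − 354·t + 89 = 0  ⇒  m = 177² − 281·89 = 6320
m = 6320 > 0,  v_rel·d = 177 > 0  ⇒  inside

inside=yes margin=6320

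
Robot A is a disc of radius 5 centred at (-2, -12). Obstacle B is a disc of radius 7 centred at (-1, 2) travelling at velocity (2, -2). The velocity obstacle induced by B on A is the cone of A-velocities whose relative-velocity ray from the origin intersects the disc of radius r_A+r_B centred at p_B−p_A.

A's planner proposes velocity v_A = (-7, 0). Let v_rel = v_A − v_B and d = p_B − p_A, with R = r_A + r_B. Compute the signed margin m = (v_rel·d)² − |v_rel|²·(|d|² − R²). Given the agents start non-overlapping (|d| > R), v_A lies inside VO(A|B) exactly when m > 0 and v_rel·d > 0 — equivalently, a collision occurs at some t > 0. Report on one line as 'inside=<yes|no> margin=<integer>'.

d = (1, 14),  |d|² = 197;  R = 5+7 = 12,  c = 197−12² = 53
v_rel = (-9, 2),  |v_rel|² = 85;  v_rel·d = (-9)·(1) + (2)·(14) = 19
85·t² − 38·t + 53 = 0  ⇒  m = 19² − 85·53 = -4144
m = -4144 < 0,  v_rel·d = 19 > 0  ⇒  outside

inside=no margin=-4144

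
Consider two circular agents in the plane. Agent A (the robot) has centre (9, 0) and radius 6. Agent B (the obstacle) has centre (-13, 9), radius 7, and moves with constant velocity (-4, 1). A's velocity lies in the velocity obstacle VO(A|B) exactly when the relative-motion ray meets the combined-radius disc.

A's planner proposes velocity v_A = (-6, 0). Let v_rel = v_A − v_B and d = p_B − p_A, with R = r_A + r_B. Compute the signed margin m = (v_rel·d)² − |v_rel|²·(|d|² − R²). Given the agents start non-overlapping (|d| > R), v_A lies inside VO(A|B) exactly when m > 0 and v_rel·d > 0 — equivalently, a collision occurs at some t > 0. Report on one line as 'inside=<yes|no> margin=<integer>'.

d = (-22, 9),  |d|² = 565;  R = 6+7 = 13,  c = 565−13² = 396
v_rel = (-2, -1),  |v_rel|² = 5;  v_rel·d = (-2)·(-22) + (-1)·(9) = 35
5·t² − 70·t + 396 = 0  ⇒  m = 35² − 5·396 = -755
m = -755 < 0,  v_rel·d = 35 > 0  ⇒  outside

inside=no margin=-755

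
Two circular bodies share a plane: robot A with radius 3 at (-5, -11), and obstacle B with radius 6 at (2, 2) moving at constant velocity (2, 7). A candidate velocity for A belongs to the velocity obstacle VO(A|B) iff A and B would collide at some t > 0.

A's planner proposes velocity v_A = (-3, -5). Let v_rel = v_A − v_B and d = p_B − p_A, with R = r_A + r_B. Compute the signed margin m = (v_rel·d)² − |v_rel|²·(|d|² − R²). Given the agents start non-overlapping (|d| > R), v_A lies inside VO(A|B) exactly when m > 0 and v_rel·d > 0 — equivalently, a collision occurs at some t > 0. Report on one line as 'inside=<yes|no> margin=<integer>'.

d = (7, 13),  |d|² = 218;  R = 3+6 = 9,  c = 218−9² = 137
v_rel = (-5, -12),  |v_rel|² = 169;  v_rel·d = (-5)·(7) + (-12)·(13) = -191
169·t² + 382·t + 137 = 0  ⇒  m = (-191)² − 169·137 = 13328
m = 13328 > 0,  v_rel·d = -191 < 0  ⇒  outside

inside=no margin=13328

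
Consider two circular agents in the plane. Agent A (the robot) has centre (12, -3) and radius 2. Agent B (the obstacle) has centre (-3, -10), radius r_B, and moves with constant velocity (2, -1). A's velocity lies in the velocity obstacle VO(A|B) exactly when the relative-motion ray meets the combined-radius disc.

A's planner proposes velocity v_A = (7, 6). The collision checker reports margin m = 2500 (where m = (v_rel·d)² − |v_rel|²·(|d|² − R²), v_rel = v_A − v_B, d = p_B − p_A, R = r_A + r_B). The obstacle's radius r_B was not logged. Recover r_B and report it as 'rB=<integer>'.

m = 2500
d = (-15, -7);  v_rel = (5, 7),  |v_rel|² = 74
v_rel×d = (5)·(-7) − (7)·(-15) = 70
since m = R²·74 − 70²:  R² = (4900 + 2500) / 74 = 100
R = √100 = 10  ⇒  r_B = 10 − 2 = 8

rB=8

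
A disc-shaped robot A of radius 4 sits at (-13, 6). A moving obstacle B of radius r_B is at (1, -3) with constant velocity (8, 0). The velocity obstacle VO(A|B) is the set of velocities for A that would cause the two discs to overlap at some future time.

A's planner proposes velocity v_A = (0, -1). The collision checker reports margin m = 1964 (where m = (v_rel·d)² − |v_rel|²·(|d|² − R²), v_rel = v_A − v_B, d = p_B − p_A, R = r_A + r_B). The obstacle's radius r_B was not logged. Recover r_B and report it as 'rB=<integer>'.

m = 1964
d = (14, -9);  v_rel = (-8, -1),  |v_rel|² = 65
v_rel×d = (-8)·(-9) − (-1)·(14) = 86
since m = R²·65 − 86²:  R² = (7396 + 1964) / 65 = 144
R = √144 = 12  ⇒  r_B = 12 − 4 = 8

rB=8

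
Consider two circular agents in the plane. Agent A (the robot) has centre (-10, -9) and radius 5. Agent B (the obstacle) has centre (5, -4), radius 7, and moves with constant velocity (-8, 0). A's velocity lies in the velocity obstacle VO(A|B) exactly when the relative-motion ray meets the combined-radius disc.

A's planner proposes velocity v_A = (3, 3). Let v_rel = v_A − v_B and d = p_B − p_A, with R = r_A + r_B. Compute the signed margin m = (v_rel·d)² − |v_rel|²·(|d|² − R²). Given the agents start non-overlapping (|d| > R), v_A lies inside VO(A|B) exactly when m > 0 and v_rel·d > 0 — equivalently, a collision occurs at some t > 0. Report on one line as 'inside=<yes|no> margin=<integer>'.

d = (15, 5),  |d|² = 250;  R = 5+7 = 12,  c = 250−12² = 106
v_rel = (11, 3),  |v_rel|² = 130;  v_rel·d = (11)·(15) + (3)·(5) = 180
130·t² − 360·t + 106 = 0  ⇒  m = 180² − 130·106 = 18620
m = 18620 > 0,  v_rel·d = 180 > 0  ⇒  inside

inside=yes margin=18620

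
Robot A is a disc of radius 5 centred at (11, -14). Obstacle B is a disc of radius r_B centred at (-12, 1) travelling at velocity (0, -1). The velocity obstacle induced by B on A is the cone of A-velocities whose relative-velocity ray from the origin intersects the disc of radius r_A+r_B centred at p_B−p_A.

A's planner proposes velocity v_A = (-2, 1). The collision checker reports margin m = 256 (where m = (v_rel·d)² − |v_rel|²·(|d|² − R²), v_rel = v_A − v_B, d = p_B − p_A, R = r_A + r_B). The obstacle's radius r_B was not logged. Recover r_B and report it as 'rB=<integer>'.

m = 256
d = (-23, 15);  v_rel = (-2, 2),  |v_rel|² = 8
v_rel×d = (-2)·(15) − (2)·(-23) = 16
since m = R²·8 − 16²:  R² = (256 + 256) / 8 = 64
R = √64 = 8  ⇒  r_B = 8 − 5 = 3

rB=3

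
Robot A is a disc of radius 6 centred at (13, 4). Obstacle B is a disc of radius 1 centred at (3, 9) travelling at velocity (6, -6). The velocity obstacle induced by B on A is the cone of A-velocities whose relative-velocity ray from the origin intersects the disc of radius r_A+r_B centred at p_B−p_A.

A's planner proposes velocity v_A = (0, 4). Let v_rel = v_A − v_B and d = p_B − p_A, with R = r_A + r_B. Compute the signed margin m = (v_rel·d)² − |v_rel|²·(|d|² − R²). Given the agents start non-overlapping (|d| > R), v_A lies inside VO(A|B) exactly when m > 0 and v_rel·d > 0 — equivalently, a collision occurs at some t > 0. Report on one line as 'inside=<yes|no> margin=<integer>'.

d = (-10, 5),  |d|² = 125;  R = 6+1 = 7,  c = 125−7² = 76
v_rel = (-6, 10),  |v_rel|² = 136;  v_rel·d = (-6)·(-10) + (10)·(5) = 110
136·t² − 220·t + 76 = 0  ⇒  m = 110² − 136·76 = 1764
m = 1764 > 0,  v_rel·d = 110 > 0  ⇒  inside

inside=yes margin=1764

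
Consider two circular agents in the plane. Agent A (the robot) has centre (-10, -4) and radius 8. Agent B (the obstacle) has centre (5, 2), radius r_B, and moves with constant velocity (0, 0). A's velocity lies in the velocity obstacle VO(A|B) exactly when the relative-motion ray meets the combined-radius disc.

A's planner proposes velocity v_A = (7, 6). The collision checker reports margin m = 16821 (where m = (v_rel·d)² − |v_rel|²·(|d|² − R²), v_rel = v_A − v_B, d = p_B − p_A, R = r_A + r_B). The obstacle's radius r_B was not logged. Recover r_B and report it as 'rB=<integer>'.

m = 16821
d = (15, 6);  v_rel = (7, 6),  |v_rel|² = 85
v_rel×d = (7)·(6) − (6)·(15) = -48
since m = R²·85 − (-48)²:  R² = (2304 + 16821) / 85 = 225
R = √225 = 15  ⇒  r_B = 15 − 8 = 7

rB=7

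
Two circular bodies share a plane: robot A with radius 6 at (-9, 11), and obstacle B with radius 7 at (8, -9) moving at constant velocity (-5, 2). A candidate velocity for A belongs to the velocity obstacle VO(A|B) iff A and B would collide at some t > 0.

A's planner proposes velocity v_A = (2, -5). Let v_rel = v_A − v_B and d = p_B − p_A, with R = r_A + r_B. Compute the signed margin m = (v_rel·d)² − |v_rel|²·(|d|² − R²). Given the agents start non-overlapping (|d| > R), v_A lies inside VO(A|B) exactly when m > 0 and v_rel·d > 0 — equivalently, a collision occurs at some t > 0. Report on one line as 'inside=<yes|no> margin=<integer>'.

d = (17, -20),  |d|² = 689;  R = 6+7 = 13,  c = 689−13² = 520
v_rel = (7, -7),  |v_rel|² = 98;  v_rel·d = (7)·(17) + (-7)·(-20) = 259
98·t² − 518·t + 520 = 0  ⇒  m = 259² − 98·520 = 16121
m = 16121 > 0,  v_rel·d = 259 > 0  ⇒  inside

inside=yes margin=16121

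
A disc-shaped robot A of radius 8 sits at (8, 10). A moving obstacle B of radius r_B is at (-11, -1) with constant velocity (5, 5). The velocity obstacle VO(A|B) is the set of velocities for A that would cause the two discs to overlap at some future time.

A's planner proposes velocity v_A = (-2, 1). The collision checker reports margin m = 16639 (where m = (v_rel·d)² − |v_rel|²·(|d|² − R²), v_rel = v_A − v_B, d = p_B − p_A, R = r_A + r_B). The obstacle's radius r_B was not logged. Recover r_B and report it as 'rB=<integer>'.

m = 16639
d = (-19, -11);  v_rel = (-7, -4),  |v_rel|² = 65
v_rel×d = (-7)·(-11) − (-4)·(-19) = 1
since m = R²·65 − 1²:  R² = (1 + 16639) / 65 = 256
R = √256 = 16  ⇒  r_B = 16 − 8 = 8

rB=8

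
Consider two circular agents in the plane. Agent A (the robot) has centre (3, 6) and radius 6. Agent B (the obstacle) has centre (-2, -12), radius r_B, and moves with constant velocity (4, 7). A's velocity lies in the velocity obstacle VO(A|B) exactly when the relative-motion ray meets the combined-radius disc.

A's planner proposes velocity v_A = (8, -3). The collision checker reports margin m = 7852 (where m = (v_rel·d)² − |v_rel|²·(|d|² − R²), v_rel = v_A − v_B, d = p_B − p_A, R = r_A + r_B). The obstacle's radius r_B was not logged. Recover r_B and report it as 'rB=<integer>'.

m = 7852
d = (-5, -18);  v_rel = (4, -10),  |v_rel|² = 116
v_rel×d = (4)·(-18) − (-10)·(-5) = -122
since m = R²·116 − (-122)²:  R² = (14884 + 7852) / 116 = 196
R = √196 = 14  ⇒  r_B = 14 − 6 = 8

rB=8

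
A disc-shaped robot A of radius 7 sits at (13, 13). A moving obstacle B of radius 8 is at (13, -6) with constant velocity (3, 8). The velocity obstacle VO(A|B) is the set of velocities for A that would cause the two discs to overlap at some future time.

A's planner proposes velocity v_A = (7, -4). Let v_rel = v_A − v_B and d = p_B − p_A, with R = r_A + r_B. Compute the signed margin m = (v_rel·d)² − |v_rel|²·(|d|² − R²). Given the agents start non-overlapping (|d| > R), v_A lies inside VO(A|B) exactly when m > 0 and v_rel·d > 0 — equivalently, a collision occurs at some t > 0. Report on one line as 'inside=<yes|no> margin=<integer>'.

d = (0, -19),  |d|² = 361;  R = 7+8 = 15,  c = 361−15² = 136
v_rel = (4, -12),  |v_rel|² = 160;  v_rel·d = (4)·(0) + (-12)·(-19) = 228
160·t² − 456·t + 136 = 0  ⇒  m = 228² − 160·136 = 30224
m = 30224 > 0,  v_rel·d = 228 > 0  ⇒  inside

inside=yes margin=30224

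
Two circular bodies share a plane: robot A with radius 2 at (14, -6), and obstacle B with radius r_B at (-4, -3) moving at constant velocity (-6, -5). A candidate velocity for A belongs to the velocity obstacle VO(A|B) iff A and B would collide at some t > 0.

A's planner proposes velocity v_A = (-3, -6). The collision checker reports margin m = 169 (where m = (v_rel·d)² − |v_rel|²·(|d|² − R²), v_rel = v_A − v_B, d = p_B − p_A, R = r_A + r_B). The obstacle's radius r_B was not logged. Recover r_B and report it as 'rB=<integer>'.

m = 169
d = (-18, 3);  v_rel = (3, -1),  |v_rel|² = 10
v_rel×d = (3)·(3) − (-1)·(-18) = -9
since m = R²·10 − (-9)²:  R² = (81 + 169) / 10 = 25
R = √25 = 5  ⇒  r_B = 5 − 2 = 3

rB=3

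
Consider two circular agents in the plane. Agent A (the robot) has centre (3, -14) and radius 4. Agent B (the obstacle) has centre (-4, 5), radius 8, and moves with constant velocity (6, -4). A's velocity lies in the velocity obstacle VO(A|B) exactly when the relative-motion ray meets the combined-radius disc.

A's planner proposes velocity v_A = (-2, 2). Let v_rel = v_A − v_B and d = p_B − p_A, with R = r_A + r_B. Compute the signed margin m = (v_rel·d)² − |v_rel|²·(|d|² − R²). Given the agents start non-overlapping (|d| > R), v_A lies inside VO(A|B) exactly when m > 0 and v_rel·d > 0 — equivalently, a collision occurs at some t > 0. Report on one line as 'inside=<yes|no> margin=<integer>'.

d = (-7, 19),  |d|² = 410;  R = 4+8 = 12,  c = 410−12² = 266
v_rel = (-8, 6),  |v_rel|² = 100;  v_rel·d = (-8)·(-7) + (6)·(19) = 170
100·t² − 340·t + 266 = 0  ⇒  m = 170² − 100·266 = 2300
m = 2300 > 0,  v_rel·d = 170 > 0  ⇒  inside

inside=yes margin=2300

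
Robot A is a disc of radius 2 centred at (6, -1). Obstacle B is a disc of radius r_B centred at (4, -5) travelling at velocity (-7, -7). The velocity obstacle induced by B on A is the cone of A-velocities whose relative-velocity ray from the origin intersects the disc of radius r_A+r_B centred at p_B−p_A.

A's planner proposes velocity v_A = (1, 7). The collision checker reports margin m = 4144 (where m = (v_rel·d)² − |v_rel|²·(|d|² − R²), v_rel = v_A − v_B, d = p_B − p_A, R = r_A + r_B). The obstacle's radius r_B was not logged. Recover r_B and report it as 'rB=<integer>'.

m = 4144
d = (-2, -4);  v_rel = (8, 14),  |v_rel|² = 260
v_rel×d = (8)·(-4) − (14)·(-2) = -4
since m = R²·260 − (-4)²:  R² = (16 + 4144) / 260 = 16
R = √16 = 4  ⇒  r_B = 4 − 2 = 2

rB=2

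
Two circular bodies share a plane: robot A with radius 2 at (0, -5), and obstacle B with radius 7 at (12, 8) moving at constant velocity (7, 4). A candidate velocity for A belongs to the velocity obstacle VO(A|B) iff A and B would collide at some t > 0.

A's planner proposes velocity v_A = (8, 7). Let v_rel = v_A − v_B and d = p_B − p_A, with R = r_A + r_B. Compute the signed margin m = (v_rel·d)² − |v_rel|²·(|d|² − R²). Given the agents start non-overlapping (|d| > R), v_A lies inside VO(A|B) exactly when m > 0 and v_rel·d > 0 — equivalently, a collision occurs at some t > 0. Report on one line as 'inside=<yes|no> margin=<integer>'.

d = (12, 13),  |d|² = 313;  R = 2+7 = 9,  c = 313−9² = 232
v_rel = (1, 3),  |v_rel|² = 10;  v_rel·d = (1)·(12) + (3)·(13) = 51
10·t² − 102·t + 232 = 0  ⇒  m = 51² − 10·232 = 281
m = 281 > 0,  v_rel·d = 51 > 0  ⇒  inside

inside=yes margin=281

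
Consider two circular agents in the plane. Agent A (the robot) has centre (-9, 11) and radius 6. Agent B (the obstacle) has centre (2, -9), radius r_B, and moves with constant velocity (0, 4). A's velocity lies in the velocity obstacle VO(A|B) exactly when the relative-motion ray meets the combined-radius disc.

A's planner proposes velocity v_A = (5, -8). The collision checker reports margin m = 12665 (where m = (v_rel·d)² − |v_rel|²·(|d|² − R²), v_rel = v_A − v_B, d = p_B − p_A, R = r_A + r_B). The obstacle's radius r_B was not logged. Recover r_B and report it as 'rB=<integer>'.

m = 12665
d = (11, -20);  v_rel = (5, -12),  |v_rel|² = 169
v_rel×d = (5)·(-20) − (-12)·(11) = 32
since m = R²·169 − 32²:  R² = (1024 + 12665) / 169 = 81
R = √81 = 9  ⇒  r_B = 9 − 6 = 3

rB=3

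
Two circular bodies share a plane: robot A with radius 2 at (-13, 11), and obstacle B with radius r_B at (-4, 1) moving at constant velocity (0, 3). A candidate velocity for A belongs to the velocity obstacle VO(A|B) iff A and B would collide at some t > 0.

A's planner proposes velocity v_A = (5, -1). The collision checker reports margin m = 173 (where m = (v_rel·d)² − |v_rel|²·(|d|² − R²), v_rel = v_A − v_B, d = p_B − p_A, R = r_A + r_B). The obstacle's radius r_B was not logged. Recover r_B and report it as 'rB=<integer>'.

m = 173
d = (9, -10);  v_rel = (5, -4),  |v_rel|² = 41
v_rel×d = (5)·(-10) − (-4)·(9) = -14
since m = R²·41 − (-14)²:  R² = (196 + 173) / 41 = 9
R = √9 = 3  ⇒  r_B = 3 − 2 = 1

rB=1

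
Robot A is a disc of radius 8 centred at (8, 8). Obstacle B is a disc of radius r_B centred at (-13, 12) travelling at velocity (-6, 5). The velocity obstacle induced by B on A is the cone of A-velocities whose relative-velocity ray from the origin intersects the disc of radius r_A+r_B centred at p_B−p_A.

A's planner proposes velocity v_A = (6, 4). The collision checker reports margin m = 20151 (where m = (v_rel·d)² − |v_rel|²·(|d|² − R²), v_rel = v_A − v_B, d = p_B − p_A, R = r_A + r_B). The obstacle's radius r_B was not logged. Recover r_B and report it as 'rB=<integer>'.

m = 20151
d = (-21, 4);  v_rel = (12, -1),  |v_rel|² = 145
v_rel×d = (12)·(4) − (-1)·(-21) = 27
since m = R²·145 − 27²:  R² = (729 + 20151) / 145 = 144
R = √144 = 12  ⇒  r_B = 12 − 8 = 4

rB=4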